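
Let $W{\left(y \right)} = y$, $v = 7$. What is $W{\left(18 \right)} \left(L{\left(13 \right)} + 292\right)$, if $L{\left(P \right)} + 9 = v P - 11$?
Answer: $6534$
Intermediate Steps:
$L{\left(P \right)} = -20 + 7 P$ ($L{\left(P \right)} = -9 + \left(7 P - 11\right) = -9 + \left(-11 + 7 P\right) = -20 + 7 P$)
$W{\left(18 \right)} \left(L{\left(13 \right)} + 292\right) = 18 \left(\left(-20 + 7 \cdot 13\right) + 292\right) = 18 \left(\left(-20 + 91\right) + 292\right) = 18 \left(71 + 292\right) = 18 \cdot 363 = 6534$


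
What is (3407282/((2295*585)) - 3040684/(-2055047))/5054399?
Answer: 11084470973554/13945363448166033975 ≈ 7.9485e-7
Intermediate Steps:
(3407282/((2295*585)) - 3040684/(-2055047))/5054399 = (3407282/1342575 - 3040684*(-1/2055047))*(1/5054399) = (3407282*(1/1342575) + 3040684/2055047)*(1/5054399) = (3407282/1342575 + 3040684/2055047)*(1/5054399) = (11084470973554/2759054726025)*(1/5054399) = 11084470973554/13945363448166033975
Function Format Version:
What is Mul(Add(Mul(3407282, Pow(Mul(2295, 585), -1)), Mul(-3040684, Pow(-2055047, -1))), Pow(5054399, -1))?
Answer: Rational(11084470973554, 13945363448166033975) ≈ 7.9485e-7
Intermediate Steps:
Mul(Add(Mul(3407282, Pow(Mul(2295, 585), -1)), Mul(-3040684, Pow(-2055047, -1))), Pow(5054399, -1)) = Mul(Add(Mul(3407282, Pow(1342575, -1)), Mul(-3040684, Rational(-1, 2055047))), Rational(1, 5054399)) = Mul(Add(Mul(3407282, Rational(1, 1342575)), Rational(3040684, 2055047)), Rational(1, 5054399)) = Mul(Add(Rational(3407282, 1342575), Rational(3040684, 2055047)), Rational(1, 5054399)) = Mul(Rational(11084470973554, 2759054726025), Rational(1, 5054399)) = Rational(11084470973554, 13945363448166033975)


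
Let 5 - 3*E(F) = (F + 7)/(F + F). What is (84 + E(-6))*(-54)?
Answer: -9255/2 ≈ -4627.5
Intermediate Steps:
E(F) = 5/3 - (7 + F)/(6*F) (E(F) = 5/3 - (F + 7)/(3*(F + F)) = 5/3 - (7 + F)/(3*(2*F)) = 5/3 - (7 + F)*1/(2*F)/3 = 5/3 - (7 + F)/(6*F))
(84 + E(-6))*(-54) = (84 + (⅙)*(-7 + 9*(-6))/(-6))*(-54) = (84 + (⅙)*(-⅙)*(-7 - 54))*(-54) = (84 + (⅙)*(-⅙)*(-61))*(-54) = (84 + 61/36)*(-54) = (3085/36)*(-54) = -9255/2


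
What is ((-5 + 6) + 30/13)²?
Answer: 1849/169 ≈ 10.941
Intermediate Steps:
((-5 + 6) + 30/13)² = (1 + 30*(1/13))² = (1 + 30/13)² = (43/13)² = 1849/169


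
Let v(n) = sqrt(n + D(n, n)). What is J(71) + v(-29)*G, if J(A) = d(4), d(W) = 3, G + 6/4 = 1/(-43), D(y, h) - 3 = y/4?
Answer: 3 - 131*I*sqrt(133)/172 ≈ 3.0 - 8.7835*I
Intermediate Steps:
D(y, h) = 3 + y/4
G = -131/86 (G = -3/2 + 1/(-43) = -3/2 - 1/43 = -131/86 ≈ -1.5233)
J(A) = 3
v(n) = sqrt(3 + 5*n/4) (v(n) = sqrt(n + (3 + n/4)) = sqrt(3 + 5*n/4))
J(71) + v(-29)*G = 3 + (sqrt(12 + 5*(-29))/2)*(-131/86) = 3 + (sqrt(12 - 145)/2)*(-131/86) = 3 + (sqrt(-133)/2)*(-131/86) = 3 + ((I*sqrt(133))/2)*(-131/86) = 3 + (I*sqrt(133)/2)*(-131/86) = 3 - 131*I*sqrt(133)/172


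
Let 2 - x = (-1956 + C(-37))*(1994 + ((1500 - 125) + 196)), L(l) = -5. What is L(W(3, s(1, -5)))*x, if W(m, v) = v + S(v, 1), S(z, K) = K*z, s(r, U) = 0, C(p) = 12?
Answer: -34651810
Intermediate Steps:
W(m, v) = 2*v (W(m, v) = v + 1*v = v + v = 2*v)
x = 6930362 (x = 2 - (-1956 + 12)*(1994 + ((1500 - 125) + 196)) = 2 - (-1944)*(1994 + (1375 + 196)) = 2 - (-1944)*(1994 + 1571) = 2 - (-1944)*3565 = 2 - 1*(-6930360) = 2 + 6930360 = 6930362)
L(W(3, s(1, -5)))*x = -5*6930362 = -34651810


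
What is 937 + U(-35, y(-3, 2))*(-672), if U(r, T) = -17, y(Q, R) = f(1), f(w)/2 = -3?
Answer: 12361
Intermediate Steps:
f(w) = -6 (f(w) = 2*(-3) = -6)
y(Q, R) = -6
937 + U(-35, y(-3, 2))*(-672) = 937 - 17*(-672) = 937 + 11424 = 12361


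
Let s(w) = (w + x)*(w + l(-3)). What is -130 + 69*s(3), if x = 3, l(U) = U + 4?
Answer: 1526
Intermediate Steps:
l(U) = 4 + U
s(w) = (1 + w)*(3 + w) (s(w) = (w + 3)*(w + (4 - 3)) = (3 + w)*(w + 1) = (3 + w)*(1 + w) = (1 + w)*(3 + w))
-130 + 69*s(3) = -130 + 69*(3 + 3² + 4*3) = -130 + 69*(3 + 9 + 12) = -130 + 69*24 = -130 + 1656 = 1526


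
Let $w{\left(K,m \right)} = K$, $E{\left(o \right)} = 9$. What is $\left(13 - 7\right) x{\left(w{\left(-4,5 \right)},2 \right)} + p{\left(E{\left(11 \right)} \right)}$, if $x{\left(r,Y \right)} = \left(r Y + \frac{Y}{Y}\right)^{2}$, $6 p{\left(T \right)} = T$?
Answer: $\frac{591}{2} \approx 295.5$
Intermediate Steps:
$p{\left(T \right)} = \frac{T}{6}$
$x{\left(r,Y \right)} = \left(1 + Y r\right)^{2}$ ($x{\left(r,Y \right)} = \left(Y r + 1\right)^{2} = \left(1 + Y r\right)^{2}$)
$\left(13 - 7\right) x{\left(w{\left(-4,5 \right)},2 \right)} + p{\left(E{\left(11 \right)} \right)} = \left(13 - 7\right) \left(1 + 2 \left(-4\right)\right)^{2} + \frac{1}{6} \cdot 9 = 6 \left(1 - 8\right)^{2} + \frac{3}{2} = 6 \left(-7\right)^{2} + \frac{3}{2} = 6 \cdot 49 + \frac{3}{2} = 294 + \frac{3}{2} = \frac{591}{2}$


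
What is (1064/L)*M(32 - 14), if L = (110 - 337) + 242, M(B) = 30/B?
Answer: 1064/9 ≈ 118.22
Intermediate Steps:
L = 15 (L = -227 + 242 = 15)
(1064/L)*M(32 - 14) = (1064/15)*(30/(32 - 14)) = (1064*(1/15))*(30/18) = 1064*(30*(1/18))/15 = (1064/15)*(5/3) = 1064/9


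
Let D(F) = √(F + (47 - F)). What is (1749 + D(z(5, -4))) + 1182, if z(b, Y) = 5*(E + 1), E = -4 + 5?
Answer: 2931 + √47 ≈ 2937.9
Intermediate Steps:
E = 1
z(b, Y) = 10 (z(b, Y) = 5*(1 + 1) = 5*2 = 10)
D(F) = √47
(1749 + D(z(5, -4))) + 1182 = (1749 + √47) + 1182 = 2931 + √47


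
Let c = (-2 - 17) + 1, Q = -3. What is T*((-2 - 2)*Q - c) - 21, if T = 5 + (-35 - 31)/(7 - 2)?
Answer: -267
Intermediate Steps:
c = -18 (c = -19 + 1 = -18)
T = -41/5 (T = 5 - 66/5 = -41/5 ≈ -8.2000)
T*((-2 - 2)*Q - c) - 21 = -41*((-2 - 2)*(-3) - 1*(-18))/5 - 21 = -41*(-4*(-3) + 18)/5 - 21 = -41*(12 + 18)/5 - 21 = -41/5*30 - 21 = -246 - 21 = -267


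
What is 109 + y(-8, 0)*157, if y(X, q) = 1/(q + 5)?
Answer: 702/5 ≈ 140.40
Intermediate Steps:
y(X, q) = 1/(5 + q)
109 + y(-8, 0)*157 = 109 + 157/(5 + 0) = 109 + 157/5 = 702/5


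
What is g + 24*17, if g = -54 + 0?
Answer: 354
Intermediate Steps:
g = -54
g + 24*17 = -54 + 24*17 = -54 + 408 = 354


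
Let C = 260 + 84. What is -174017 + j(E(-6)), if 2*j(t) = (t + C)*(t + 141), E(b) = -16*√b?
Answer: -150533 - 3880*I*√6 ≈ -1.5053e+5 - 9504.0*I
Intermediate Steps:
C = 344
j(t) = (141 + t)*(344 + t)/2 (j(t) = ((t + 344)*(t + 141))/2 = ((344 + t)*(141 + t))/2 = ((141 + t)*(344 + t))/2 = (141 + t)*(344 + t)/2)
-174017 + j(E(-6)) = -174017 + (24252 + (-16*I*√6)²/2 + 485*(-16*I*√6)/2) = -174017 + (24252 + (½)*(-1536) - 3880*I*√6) = -174017 + (24252 - 768 - 3880*I*√6) = -174017 + (23484 - 3880*I*√6) = -150533 - 3880*I*√6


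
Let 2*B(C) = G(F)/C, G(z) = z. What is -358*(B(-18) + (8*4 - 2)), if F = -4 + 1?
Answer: -64619/6 ≈ -10770.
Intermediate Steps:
F = -3
B(C) = -3/(2*C) (B(C) = (-3/C)/2 = -3/(2*C))
-358*(B(-18) + (8*4 - 2)) = -358*(-3/2/(-18) + (8*4 - 2)) = -358*(-3/2*(-1/18) + (32 - 2)) = -358*(1/12 + 30) = -358*361/12 = -64619/6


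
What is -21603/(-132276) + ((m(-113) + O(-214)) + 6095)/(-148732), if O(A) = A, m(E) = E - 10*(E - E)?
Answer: 1982273/15917212 ≈ 0.12454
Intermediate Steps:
m(E) = E (m(E) = E - 10*0 = E + 0 = E)
-21603/(-132276) + ((m(-113) + O(-214)) + 6095)/(-148732) = -21603/(-132276) + ((-113 - 214) + 6095)/(-148732) = -21603*(-1/132276) + (-327 + 6095)*(-1/148732) = 7201/44092 + 5768*(-1/148732) = 7201/44092 - 14/361 = 1982273/15917212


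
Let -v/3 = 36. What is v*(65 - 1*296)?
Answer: 24948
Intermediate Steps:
v = -108 (v = -3*36 = -108)
v*(65 - 1*296) = -108*(65 - 1*296) = -108*(65 - 296) = -108*(-231) = 24948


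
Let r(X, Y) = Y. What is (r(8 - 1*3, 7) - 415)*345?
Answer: -140760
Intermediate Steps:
(r(8 - 1*3, 7) - 415)*345 = (7 - 415)*345 = -408*345 = -140760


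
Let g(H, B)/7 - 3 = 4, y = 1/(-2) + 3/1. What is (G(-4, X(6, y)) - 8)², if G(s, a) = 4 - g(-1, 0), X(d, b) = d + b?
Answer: 2809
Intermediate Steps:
y = 5/2 (y = 1*(-½) + 3*1 = -½ + 3 = 5/2 ≈ 2.5000)
X(d, b) = b + d
g(H, B) = 49 (g(H, B) = 21 + 7*4 = 21 + 28 = 49)
G(s, a) = -45 (G(s, a) = 4 - 1*49 = 4 - 49 = -45)
(G(-4, X(6, y)) - 8)² = (-45 - 8)² = (-53)² = 2809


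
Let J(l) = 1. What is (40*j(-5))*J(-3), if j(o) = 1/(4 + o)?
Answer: -40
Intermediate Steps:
(40*j(-5))*J(-3) = (40/(4 - 5))*1 = (40/(-1))*1 = (40*(-1))*1 = -40*1 = -40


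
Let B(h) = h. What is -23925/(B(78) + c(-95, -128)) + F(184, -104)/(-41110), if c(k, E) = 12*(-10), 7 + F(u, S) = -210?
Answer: 81963822/143885 ≈ 569.65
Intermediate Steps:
F(u, S) = -217 (F(u, S) = -7 - 210 = -217)
c(k, E) = -120
-23925/(B(78) + c(-95, -128)) + F(184, -104)/(-41110) = -23925/(78 - 120) - 217/(-41110) = -23925/(-42) - 217*(-1/41110) = -23925*(-1/42) + 217/41110 = 7975/14 + 217/41110 = 81963822/143885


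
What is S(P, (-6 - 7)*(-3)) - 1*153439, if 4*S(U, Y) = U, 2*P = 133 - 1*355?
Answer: -613867/4 ≈ -1.5347e+5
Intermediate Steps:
P = -111 (P = (133 - 1*355)/2 = (133 - 355)/2 = (1/2)*(-222) = -111)
S(U, Y) = U/4
S(P, (-6 - 7)*(-3)) - 1*153439 = (1/4)*(-111) - 1*153439 = -111/4 - 153439 = -613867/4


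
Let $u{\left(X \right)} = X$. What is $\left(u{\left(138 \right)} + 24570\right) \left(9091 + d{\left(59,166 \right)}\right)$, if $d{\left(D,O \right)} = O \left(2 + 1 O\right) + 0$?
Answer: $913677132$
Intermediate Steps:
$d{\left(D,O \right)} = O \left(2 + O\right)$ ($d{\left(D,O \right)} = O \left(2 + O\right) + 0 = O \left(2 + O\right)$)
$\left(u{\left(138 \right)} + 24570\right) \left(9091 + d{\left(59,166 \right)}\right) = \left(138 + 24570\right) \left(9091 + 166 \left(2 + 166\right)\right) = 24708 \left(9091 + 166 \cdot 168\right) = 24708 \left(9091 + 27888\right) = 24708 \cdot 36979 = 913677132$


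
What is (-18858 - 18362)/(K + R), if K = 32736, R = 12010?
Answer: -18610/22373 ≈ -0.83181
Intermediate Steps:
(-18858 - 18362)/(K + R) = (-18858 - 18362)/(32736 + 12010) = -37220/44746 = -37220*1/44746 = -18610/22373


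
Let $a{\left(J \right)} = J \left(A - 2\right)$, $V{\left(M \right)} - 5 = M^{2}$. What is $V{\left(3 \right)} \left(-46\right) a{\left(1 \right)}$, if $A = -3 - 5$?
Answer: $6440$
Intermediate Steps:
$A = -8$ ($A = -3 - 5 = -8$)
$V{\left(M \right)} = 5 + M^{2}$
$a{\left(J \right)} = - 10 J$ ($a{\left(J \right)} = J \left(-8 - 2\right) = J \left(-10\right) = - 10 J$)
$V{\left(3 \right)} \left(-46\right) a{\left(1 \right)} = \left(5 + 3^{2}\right) \left(-46\right) \left(\left(-10\right) 1\right) = \left(5 + 9\right) \left(-46\right) \left(-10\right) = 14 \left(-46\right) \left(-10\right) = \left(-644\right) \left(-10\right) = 6440$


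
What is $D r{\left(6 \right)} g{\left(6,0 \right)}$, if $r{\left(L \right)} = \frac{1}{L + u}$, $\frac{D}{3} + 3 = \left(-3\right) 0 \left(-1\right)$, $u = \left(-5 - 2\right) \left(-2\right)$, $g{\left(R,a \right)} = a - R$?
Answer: $\frac{27}{10} \approx 2.7$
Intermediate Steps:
$u = 14$ ($u = \left(-7\right) \left(-2\right) = 14$)
$D = -9$ ($D = -9 + 3 \left(-3\right) 0 \left(-1\right) = -9 + 3 \cdot 0 \left(-1\right) = -9 + 3 \cdot 0 = -9 + 0 = -9$)
$r{\left(L \right)} = \frac{1}{14 + L}$ ($r{\left(L \right)} = \frac{1}{L + 14} = \frac{1}{14 + L}$)
$D r{\left(6 \right)} g{\left(6,0 \right)} = - \frac{9}{14 + 6} \left(0 - 6\right) = - \frac{9}{20} \left(0 - 6\right) = \left(-9\right) \frac{1}{20} \left(-6\right) = \left(- \frac{9}{20}\right) \left(-6\right) = \frac{27}{10}$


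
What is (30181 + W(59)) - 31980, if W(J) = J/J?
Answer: -1798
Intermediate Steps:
W(J) = 1
(30181 + W(59)) - 31980 = (30181 + 1) - 31980 = 30182 - 31980 = -1798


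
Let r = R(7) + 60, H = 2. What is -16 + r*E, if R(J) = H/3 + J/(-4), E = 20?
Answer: 3487/3 ≈ 1162.3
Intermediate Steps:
R(J) = ⅔ - J/4 (R(J) = 2/3 + J/(-4) = 2*(⅓) + J*(-¼) = ⅔ - J/4)
r = 707/12 (r = (⅔ - ¼*7) + 60 = (⅔ - 7/4) + 60 = -13/12 + 60 = 707/12 ≈ 58.917)
-16 + r*E = -16 + (707/12)*20 = -16 + 3535/3 = 3487/3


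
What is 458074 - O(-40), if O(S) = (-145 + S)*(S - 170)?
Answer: 419224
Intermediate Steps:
O(S) = (-170 + S)*(-145 + S) (O(S) = (-145 + S)*(-170 + S) = (-170 + S)*(-145 + S))
458074 - O(-40) = 458074 - (24650 + (-40)² - 315*(-40)) = 458074 - (24650 + 1600 + 12600) = 458074 - 1*38850 = 458074 - 38850 = 419224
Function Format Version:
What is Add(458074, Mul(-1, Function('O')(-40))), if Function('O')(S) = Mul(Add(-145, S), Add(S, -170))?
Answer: 419224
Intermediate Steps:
Function('O')(S) = Mul(Add(-170, S), Add(-145, S)) (Function('O')(S) = Mul(Add(-145, S), Add(-170, S)) = Mul(Add(-170, S), Add(-145, S)))
Add(458074, Mul(-1, Function('O')(-40))) = Add(458074, Mul(-1, Add(24650, Pow(-40, 2), Mul(-315, -40)))) = Add(458074, Mul(-1, Add(24650, 1600, 12600))) = Add(458074, Mul(-1, 38850)) = Add(458074, -38850) = 419224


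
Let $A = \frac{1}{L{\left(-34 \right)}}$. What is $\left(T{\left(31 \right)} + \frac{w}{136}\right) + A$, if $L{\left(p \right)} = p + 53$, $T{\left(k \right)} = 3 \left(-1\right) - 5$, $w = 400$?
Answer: $- \frac{1617}{323} \approx -5.0062$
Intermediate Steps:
$T{\left(k \right)} = -8$ ($T{\left(k \right)} = -3 - 5 = -8$)
$L{\left(p \right)} = 53 + p$
$A = \frac{1}{19}$ ($A = \frac{1}{53 - 34} = \frac{1}{19} \approx 0.052632$)
$\left(T{\left(31 \right)} + \frac{w}{136}\right) + A = \left(-8 + \frac{400}{136}\right) + \frac{1}{19} = \left(-8 + 400 \cdot \frac{1}{136}\right) + \frac{1}{19} = \left(-8 + \frac{50}{17}\right) + \frac{1}{19} = - \frac{86}{17} + \frac{1}{19} = - \frac{1617}{323}$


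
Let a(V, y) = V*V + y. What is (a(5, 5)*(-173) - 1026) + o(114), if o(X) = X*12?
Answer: -4848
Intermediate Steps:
a(V, y) = y + V² (a(V, y) = V² + y = y + V²)
o(X) = 12*X
(a(5, 5)*(-173) - 1026) + o(114) = ((5 + 5²)*(-173) - 1026) + 12*114 = ((5 + 25)*(-173) - 1026) + 1368 = (30*(-173) - 1026) + 1368 = (-5190 - 1026) + 1368 = -6216 + 1368 = -4848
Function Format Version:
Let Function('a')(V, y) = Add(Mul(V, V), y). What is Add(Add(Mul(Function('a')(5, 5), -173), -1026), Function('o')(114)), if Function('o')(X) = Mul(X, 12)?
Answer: -4848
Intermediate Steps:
Function('a')(V, y) = Add(y, Pow(V, 2)) (Function('a')(V, y) = Add(Pow(V, 2), y) = Add(y, Pow(V, 2)))
Function('o')(X) = Mul(12, X)
Add(Add(Mul(Function('a')(5, 5), -173), -1026), Function('o')(114)) = Add(Add(Mul(Add(5, Pow(5, 2)), -173), -1026), Mul(12, 114)) = Add(Add(Mul(Add(5, 25), -173), -1026), 1368) = Add(Add(Mul(30, -173), -1026), 1368) = Add(Add(-5190, -1026), 1368) = Add(-6216, 1368) = -4848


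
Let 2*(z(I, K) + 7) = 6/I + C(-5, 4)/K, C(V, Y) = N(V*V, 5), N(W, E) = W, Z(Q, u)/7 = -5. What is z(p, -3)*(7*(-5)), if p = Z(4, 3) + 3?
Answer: 37835/96 ≈ 394.11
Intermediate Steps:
Z(Q, u) = -35 (Z(Q, u) = 7*(-5) = -35)
C(V, Y) = V² (C(V, Y) = V*V = V²)
p = -32 (p = -35 + 3 = -32)
z(I, K) = -7 + 3/I + 25/(2*K) (z(I, K) = -7 + (6/I + (-5)²/K)/2 = -7 + (6/I + 25/K)/2 = -7 + (3/I + 25/(2*K)) = -7 + 3/I + 25/(2*K))
z(p, -3)*(7*(-5)) = (-7 + 3/(-32) + (25/2)/(-3))*(7*(-5)) = (-7 + 3*(-1/32) + (25/2)*(-⅓))*(-35) = (-7 - 3/32 - 25/6)*(-35) = -1081/96*(-35) = 37835/96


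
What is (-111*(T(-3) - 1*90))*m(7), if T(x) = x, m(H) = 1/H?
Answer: 10323/7 ≈ 1474.7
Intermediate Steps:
(-111*(T(-3) - 1*90))*m(7) = -111*(-3 - 1*90)/7 = -111*(-3 - 90)*(⅐) = -111*(-93)*(⅐) = 10323*(⅐) = 10323/7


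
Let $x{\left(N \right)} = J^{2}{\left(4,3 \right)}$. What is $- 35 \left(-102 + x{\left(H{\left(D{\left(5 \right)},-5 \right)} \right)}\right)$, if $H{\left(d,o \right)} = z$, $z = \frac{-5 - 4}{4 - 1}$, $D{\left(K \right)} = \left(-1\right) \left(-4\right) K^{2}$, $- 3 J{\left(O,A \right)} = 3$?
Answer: $3535$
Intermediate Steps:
$J{\left(O,A \right)} = -1$ ($J{\left(O,A \right)} = \left(- \frac{1}{3}\right) 3 = -1$)
$D{\left(K \right)} = 4 K^{2}$
$z = -3$ ($z = - \frac{9}{3} = \left(-9\right) \frac{1}{3} = -3$)
$H{\left(d,o \right)} = -3$
$x{\left(N \right)} = 1$ ($x{\left(N \right)} = \left(-1\right)^{2} = 1$)
$- 35 \left(-102 + x{\left(H{\left(D{\left(5 \right)},-5 \right)} \right)}\right) = - 35 \left(-102 + 1\right) = \left(-35\right) \left(-101\right) = 3535$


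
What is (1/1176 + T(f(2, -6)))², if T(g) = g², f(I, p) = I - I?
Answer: 1/1382976 ≈ 7.2308e-7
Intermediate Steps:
f(I, p) = 0
(1/1176 + T(f(2, -6)))² = (1/1176 + 0²)² = (1/1176 + 0)² = (1/1176)² = 1/1382976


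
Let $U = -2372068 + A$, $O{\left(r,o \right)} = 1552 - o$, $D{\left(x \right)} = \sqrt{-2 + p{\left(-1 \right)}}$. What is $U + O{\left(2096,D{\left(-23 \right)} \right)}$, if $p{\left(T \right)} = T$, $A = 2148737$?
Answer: $-221779 - i \sqrt{3} \approx -2.2178 \cdot 10^{5} - 1.732 i$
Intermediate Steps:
$D{\left(x \right)} = i \sqrt{3}$ ($D{\left(x \right)} = \sqrt{-2 - 1} = \sqrt{-3} = i \sqrt{3}$)
$U = -223331$ ($U = -2372068 + 2148737 = -223331$)
$U + O{\left(2096,D{\left(-23 \right)} \right)} = -223331 + \left(1552 - i \sqrt{3}\right) = -221779 - i \sqrt{3}$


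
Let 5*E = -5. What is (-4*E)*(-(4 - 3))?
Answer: -4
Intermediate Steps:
E = -1 (E = (⅕)*(-5) = -1)
(-4*E)*(-(4 - 3)) = (-4*(-1))*(-(4 - 3)) = 4*(-1*1) = 4*(-1) = -4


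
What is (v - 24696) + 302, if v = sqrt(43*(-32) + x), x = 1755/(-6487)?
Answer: -24394 + I*sqrt(342692741)/499 ≈ -24394.0 + 37.098*I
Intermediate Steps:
x = -135/499 (x = 1755*(-1/6487) = -135/499 ≈ -0.27054)
v = I*sqrt(342692741)/499 (v = sqrt(43*(-32) - 135/499) = sqrt(-1376 - 135/499) = sqrt(-686759/499) = I*sqrt(342692741)/499 ≈ 37.098*I)
(v - 24696) + 302 = (I*sqrt(342692741)/499 - 24696) + 302 = (-24696 + I*sqrt(342692741)/499) + 302 = -24394 + I*sqrt(342692741)/499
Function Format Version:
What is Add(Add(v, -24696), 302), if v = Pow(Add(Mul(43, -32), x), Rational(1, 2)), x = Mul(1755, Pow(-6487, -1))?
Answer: Add(-24394, Mul(Rational(1, 499), I, Pow(342692741, Rational(1, 2)))) ≈ Add(-24394., Mul(37.098, I))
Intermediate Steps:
x = Rational(-135, 499) (x = Mul(1755, Rational(-1, 6487)) = Rational(-135, 499) ≈ -0.27054)
v = Mul(Rational(1, 499), I, Pow(342692741, Rational(1, 2))) (v = Pow(Add(Mul(43, -32), Rational(-135, 499)), Rational(1, 2)) = Pow(Add(-1376, Rational(-135, 499)), Rational(1, 2)) = Pow(Rational(-686759, 499), Rational(1, 2)) = Mul(Rational(1, 499), I, Pow(342692741, Rational(1, 2))) ≈ Mul(37.098, I))
Add(Add(v, -24696), 302) = Add(Add(Mul(Rational(1, 499), I, Pow(342692741, Rational(1, 2))), -24696), 302) = Add(Add(-24696, Mul(Rational(1, 499), I, Pow(342692741, Rational(1, 2)))), 302) = Add(-24394, Mul(Rational(1, 499), I, Pow(342692741, Rational(1, 2))))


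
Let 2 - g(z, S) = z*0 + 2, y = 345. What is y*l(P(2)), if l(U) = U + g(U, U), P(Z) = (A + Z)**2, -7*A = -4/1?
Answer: 111780/49 ≈ 2281.2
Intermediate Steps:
A = 4/7 (A = -(-4)/(7*1) = -(-4)/7 = -1/7*(-4) = 4/7 ≈ 0.57143)
g(z, S) = 0 (g(z, S) = 2 - (z*0 + 2) = 2 - (0 + 2) = 2 - 1*2 = 2 - 2 = 0)
P(Z) = (4/7 + Z)**2
l(U) = U (l(U) = U + 0 = U)
y*l(P(2)) = 345*((4 + 7*2)**2/49) = 345*((4 + 14)**2/49) = 345*((1/49)*18**2) = 345*((1/49)*324) = 345*(324/49) = 111780/49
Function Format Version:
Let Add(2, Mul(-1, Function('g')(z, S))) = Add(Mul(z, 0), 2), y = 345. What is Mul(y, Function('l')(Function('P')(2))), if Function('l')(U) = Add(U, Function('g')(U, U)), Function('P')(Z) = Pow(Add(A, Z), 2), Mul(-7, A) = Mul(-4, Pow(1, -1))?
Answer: Rational(111780, 49) ≈ 2281.2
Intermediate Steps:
A = Rational(4, 7) (A = Mul(Rational(-1, 7), Mul(-4, Pow(1, -1))) = Mul(Rational(-1, 7), Mul(-4, 1)) = Mul(Rational(-1, 7), -4) = Rational(4, 7) ≈ 0.57143)
Function('g')(z, S) = 0 (Function('g')(z, S) = Add(2, Mul(-1, Add(Mul(z, 0), 2))) = Add(2, Mul(-1, Add(0, 2))) = Add(2, Mul(-1, 2)) = Add(2, -2) = 0)
Function('P')(Z) = Pow(Add(Rational(4, 7), Z), 2)
Function('l')(U) = U (Function('l')(U) = Add(U, 0) = U)
Mul(y, Function('l')(Function('P')(2))) = Mul(345, Mul(Rational(1, 49), Pow(Add(4, Mul(7, 2)), 2))) = Mul(345, Mul(Rational(1, 49), Pow(Add(4, 14), 2))) = Mul(345, Mul(Rational(1, 49), Pow(18, 2))) = Mul(345, Mul(Rational(1, 49), 324)) = Mul(345, Rational(324, 49)) = Rational(111780, 49)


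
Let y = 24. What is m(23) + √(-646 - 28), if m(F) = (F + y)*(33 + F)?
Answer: 2632 + I*√674 ≈ 2632.0 + 25.962*I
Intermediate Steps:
m(F) = (24 + F)*(33 + F) (m(F) = (F + 24)*(33 + F) = (24 + F)*(33 + F))
m(23) + √(-646 - 28) = (792 + 23² + 57*23) + √(-646 - 28) = (792 + 529 + 1311) + √(-674) = 2632 + I*√674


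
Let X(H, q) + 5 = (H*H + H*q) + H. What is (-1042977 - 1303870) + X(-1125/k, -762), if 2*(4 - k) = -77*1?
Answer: -672216078/289 ≈ -2.3260e+6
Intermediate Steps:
k = 85/2 (k = 4 - (-77)/2 = 4 - ½*(-77) = 4 + 77/2 = 85/2 ≈ 42.500)
X(H, q) = -5 + H + H² + H*q (X(H, q) = -5 + ((H*H + H*q) + H) = -5 + ((H² + H*q) + H) = -5 + (H + H² + H*q) = -5 + H + H² + H*q)
(-1042977 - 1303870) + X(-1125/k, -762) = (-1042977 - 1303870) + (-5 - 1125/85/2 + (-1125/85/2)² - 1125/85/2*(-762)) = -2346847 + (-5 - 1125*2/85 + (-1125*2/85)² - 1125*2/85*(-762)) = -2346847 + (-5 - 450/17 + (-450/17)² - 450/17*(-762)) = -2346847 + (-5 - 450/17 + 202500/289 + 342900/17) = -2346847 + 6022705/289 = -672216078/289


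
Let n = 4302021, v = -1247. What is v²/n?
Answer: 36163/100047 ≈ 0.36146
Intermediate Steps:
v²/n = (-1247)²/4302021 = 1555009*(1/4302021) = 36163/100047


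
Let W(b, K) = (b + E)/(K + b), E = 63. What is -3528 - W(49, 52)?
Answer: -356440/101 ≈ -3529.1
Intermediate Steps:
W(b, K) = (63 + b)/(K + b) (W(b, K) = (b + 63)/(K + b) = (63 + b)/(K + b))
-3528 - W(49, 52) = -3528 - (63 + 49)/(52 + 49) = -3528 - 112/101 = -356440/101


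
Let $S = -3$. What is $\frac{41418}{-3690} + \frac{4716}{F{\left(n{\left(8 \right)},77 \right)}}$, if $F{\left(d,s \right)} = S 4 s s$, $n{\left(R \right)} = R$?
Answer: $- \frac{13723194}{1215445} \approx -11.291$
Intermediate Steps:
$F{\left(d,s \right)} = - 12 s^{2}$ ($F{\left(d,s \right)} = \left(-3\right) 4 s s = - 12 s s = - 12 s^{2}$)
$\frac{41418}{-3690} + \frac{4716}{F{\left(n{\left(8 \right)},77 \right)}} = \frac{41418}{-3690} + \frac{4716}{\left(-12\right) 77^{2}} = 41418 \left(- \frac{1}{3690}\right) + \frac{4716}{\left(-12\right) 5929} = - \frac{2301}{205} + \frac{4716}{-71148} = - \frac{2301}{205} + 4716 \left(- \frac{1}{71148}\right) = - \frac{2301}{205} - \frac{393}{5929} = - \frac{13723194}{1215445}$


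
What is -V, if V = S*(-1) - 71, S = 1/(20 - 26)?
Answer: 425/6 ≈ 70.833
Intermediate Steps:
S = -⅙ (S = 1/(-6) = -⅙ ≈ -0.16667)
V = -425/6 (V = -⅙*(-1) - 71 = ⅙ - 71 = -425/6 ≈ -70.833)
-V = -1*(-425/6) = 425/6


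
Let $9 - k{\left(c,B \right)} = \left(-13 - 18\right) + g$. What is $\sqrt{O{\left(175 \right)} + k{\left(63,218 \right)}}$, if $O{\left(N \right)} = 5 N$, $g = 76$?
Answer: $\sqrt{839} \approx 28.965$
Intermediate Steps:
$k{\left(c,B \right)} = -36$ ($k{\left(c,B \right)} = 9 - \left(\left(-13 - 18\right) + 76\right) = 9 - \left(-31 + 76\right) = 9 - 45 = -36$)
$\sqrt{O{\left(175 \right)} + k{\left(63,218 \right)}} = \sqrt{5 \cdot 175 - 36} = \sqrt{875 - 36} = \sqrt{839}$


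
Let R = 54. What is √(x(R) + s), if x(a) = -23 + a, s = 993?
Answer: 32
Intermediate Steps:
√(x(R) + s) = √((-23 + 54) + 993) = √(31 + 993) = √1024 = 32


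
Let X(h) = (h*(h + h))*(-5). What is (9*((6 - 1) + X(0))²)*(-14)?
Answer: -3150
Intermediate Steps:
X(h) = -10*h² (X(h) = (h*(2*h))*(-5) = (2*h²)*(-5) = -10*h²)
(9*((6 - 1) + X(0))²)*(-14) = (9*((6 - 1) - 10*0²)²)*(-14) = (9*(5 - 10*0)²)*(-14) = (9*(5 + 0)²)*(-14) = (9*5²)*(-14) = (9*25)*(-14) = 225*(-14) = -3150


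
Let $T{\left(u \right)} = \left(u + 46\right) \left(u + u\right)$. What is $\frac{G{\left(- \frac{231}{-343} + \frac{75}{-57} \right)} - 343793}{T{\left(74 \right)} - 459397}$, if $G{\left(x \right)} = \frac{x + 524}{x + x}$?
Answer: $\frac{205831837}{264098926} \approx 0.77937$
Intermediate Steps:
$G{\left(x \right)} = \frac{524 + x}{2 x}$
$T{\left(u \right)} = 2 u \left(46 + u\right)$ ($T{\left(u \right)} = \left(46 + u\right) 2 u = 2 u \left(46 + u\right)$)
$\frac{G{\left(- \frac{231}{-343} + \frac{75}{-57} \right)} - 343793}{T{\left(74 \right)} - 459397} = \frac{\frac{524 + \left(- \frac{231}{-343} + \frac{75}{-57}\right)}{2 \left(- \frac{231}{-343} + \frac{75}{-57}\right)} - 343793}{2 \cdot 74 \left(46 + 74\right) - 459397} = \frac{\frac{524 + \left(\left(-231\right) \left(- \frac{1}{343}\right) + 75 \left(- \frac{1}{57}\right)\right)}{2 \left(\left(-231\right) \left(- \frac{1}{343}\right) + 75 \left(- \frac{1}{57}\right)\right)} - 343793}{2 \cdot 74 \cdot 120 - 459397} = \frac{\frac{524 + \left(\frac{33}{49} - \frac{25}{19}\right)}{2 \left(\frac{33}{49} - \frac{25}{19}\right)} - 343793}{17760 - 459397} = \frac{\frac{524 - \frac{598}{931}}{2 \left(- \frac{598}{931}\right)} - 343793}{-441637} = \left(\frac{1}{2} \left(- \frac{931}{598}\right) \frac{487246}{931} - 343793\right) \left(- \frac{1}{441637}\right) = \left(- \frac{243623}{598} - 343793\right) \left(- \frac{1}{441637}\right) = \left(- \frac{205831837}{598}\right) \left(- \frac{1}{441637}\right) = \frac{205831837}{264098926}$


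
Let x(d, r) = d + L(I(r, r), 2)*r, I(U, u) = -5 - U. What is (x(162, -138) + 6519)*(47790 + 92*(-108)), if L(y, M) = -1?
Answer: 258126426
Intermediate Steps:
x(d, r) = d - r
(x(162, -138) + 6519)*(47790 + 92*(-108)) = ((162 - 1*(-138)) + 6519)*(47790 + 92*(-108)) = ((162 + 138) + 6519)*(47790 - 9936) = (300 + 6519)*37854 = 6819*37854 = 258126426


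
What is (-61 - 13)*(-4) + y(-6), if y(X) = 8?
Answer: 304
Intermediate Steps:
(-61 - 13)*(-4) + y(-6) = (-61 - 13)*(-4) + 8 = -74*(-4) + 8 = 296 + 8 = 304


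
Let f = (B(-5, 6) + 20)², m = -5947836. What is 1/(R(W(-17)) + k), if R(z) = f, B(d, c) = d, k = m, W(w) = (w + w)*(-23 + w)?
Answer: -1/5947611 ≈ -1.6813e-7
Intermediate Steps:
W(w) = 2*w*(-23 + w) (W(w) = (2*w)*(-23 + w) = 2*w*(-23 + w))
k = -5947836
f = 225 (f = (-5 + 20)² = 15² = 225)
R(z) = 225
1/(R(W(-17)) + k) = 1/(225 - 5947836) = 1/(-5947611) = -1/5947611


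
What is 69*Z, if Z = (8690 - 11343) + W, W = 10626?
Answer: 550137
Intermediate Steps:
Z = 7973 (Z = (8690 - 11343) + 10626 = -2653 + 10626 = 7973)
69*Z = 69*7973 = 550137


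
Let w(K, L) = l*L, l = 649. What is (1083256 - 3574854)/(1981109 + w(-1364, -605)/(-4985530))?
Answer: -225853392308/179579613553 ≈ -1.2577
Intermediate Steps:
w(K, L) = 649*L
(1083256 - 3574854)/(1981109 + w(-1364, -605)/(-4985530)) = (1083256 - 3574854)/(1981109 + (649*(-605))/(-4985530)) = -2491598/(1981109 - 392645*(-1/4985530)) = -2491598/(1981109 + 7139/90646) = -2491598/179579613553/90646 = -2491598*90646/179579613553 = -225853392308/179579613553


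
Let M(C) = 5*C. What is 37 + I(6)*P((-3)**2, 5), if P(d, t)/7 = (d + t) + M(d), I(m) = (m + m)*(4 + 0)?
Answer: 19861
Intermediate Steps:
I(m) = 8*m (I(m) = (2*m)*4 = 8*m)
P(d, t) = 7*t + 42*d (P(d, t) = 7*((d + t) + 5*d) = 7*(t + 6*d) = 7*t + 42*d)
37 + I(6)*P((-3)**2, 5) = 37 + (8*6)*(7*5 + 42*(-3)**2) = 37 + 48*(35 + 42*9) = 37 + 48*(35 + 378) = 37 + 48*413 = 37 + 19824 = 19861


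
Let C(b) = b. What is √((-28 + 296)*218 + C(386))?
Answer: √58810 ≈ 242.51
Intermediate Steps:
√((-28 + 296)*218 + C(386)) = √((-28 + 296)*218 + 386) = √(268*218 + 386) = √(58424 + 386) = √58810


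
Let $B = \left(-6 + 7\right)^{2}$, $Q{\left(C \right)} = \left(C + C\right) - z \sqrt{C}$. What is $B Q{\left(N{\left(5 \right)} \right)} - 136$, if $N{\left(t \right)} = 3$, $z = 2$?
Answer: $-130 - 2 \sqrt{3} \approx -133.46$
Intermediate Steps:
$Q{\left(C \right)} = - 2 \sqrt{C} + 2 C$ ($Q{\left(C \right)} = \left(C + C\right) - 2 \sqrt{C} = 2 C - 2 \sqrt{C} = - 2 \sqrt{C} + 2 C$)
$B = 1$ ($B = 1^{2} = 1$)
$B Q{\left(N{\left(5 \right)} \right)} - 136 = 1 \left(- 2 \sqrt{3} + 2 \cdot 3\right) - 136 = 1 \left(- 2 \sqrt{3} + 6\right) - 136 = 1 \left(6 - 2 \sqrt{3}\right) - 136 = \left(6 - 2 \sqrt{3}\right) - 136 = -130 - 2 \sqrt{3}$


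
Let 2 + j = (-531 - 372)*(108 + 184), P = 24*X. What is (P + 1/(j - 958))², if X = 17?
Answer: 11657842004991169/70032212496 ≈ 1.6646e+5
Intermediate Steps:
P = 408 (P = 24*17 = 408)
j = -263678 (j = -2 + (-531 - 372)*(108 + 184) = -2 - 903*292 = -2 - 263676 = -263678)
(P + 1/(j - 958))² = (408 + 1/(-263678 - 958))² = (408 + 1/(-264636))² = (408 - 1/264636)² = (107971487/264636)² = 11657842004991169/70032212496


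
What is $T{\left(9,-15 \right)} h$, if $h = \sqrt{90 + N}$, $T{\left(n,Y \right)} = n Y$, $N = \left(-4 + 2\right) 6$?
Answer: $- 135 \sqrt{78} \approx -1192.3$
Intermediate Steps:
$N = -12$ ($N = \left(-2\right) 6 = -12$)
$T{\left(n,Y \right)} = Y n$
$h = \sqrt{78}$ ($h = \sqrt{90 - 12} = \sqrt{78} \approx 8.8318$)
$T{\left(9,-15 \right)} h = \left(-15\right) 9 \sqrt{78} = - 135 \sqrt{78}$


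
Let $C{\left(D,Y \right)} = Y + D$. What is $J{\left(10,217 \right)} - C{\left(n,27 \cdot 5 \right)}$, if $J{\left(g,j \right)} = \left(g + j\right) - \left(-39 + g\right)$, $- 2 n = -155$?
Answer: $\frac{87}{2} \approx 43.5$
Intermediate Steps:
$n = \frac{155}{2}$ ($n = \left(- \frac{1}{2}\right) \left(-155\right) = \frac{155}{2} \approx 77.5$)
$C{\left(D,Y \right)} = D + Y$
$J{\left(g,j \right)} = 39 + j$
$J{\left(10,217 \right)} - C{\left(n,27 \cdot 5 \right)} = \left(39 + 217\right) - \left(\frac{155}{2} + 27 \cdot 5\right) = 256 - \left(\frac{155}{2} + 135\right) = 256 - \frac{425}{2} = \frac{87}{2}$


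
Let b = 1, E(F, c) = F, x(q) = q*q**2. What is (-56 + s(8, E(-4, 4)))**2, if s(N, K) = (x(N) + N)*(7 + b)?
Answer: 16842816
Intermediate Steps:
x(q) = q**3
s(N, K) = 8*N + 8*N**3 (s(N, K) = (N**3 + N)*(7 + 1) = (N + N**3)*8 = 8*N + 8*N**3)
(-56 + s(8, E(-4, 4)))**2 = (-56 + 8*8*(1 + 8**2))**2 = (-56 + 8*8*(1 + 64))**2 = (-56 + 8*8*65)**2 = (-56 + 4160)**2 = 4104**2 = 16842816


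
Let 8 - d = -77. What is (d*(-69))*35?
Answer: -205275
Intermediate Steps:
d = 85 (d = 8 - 1*(-77) = 8 + 77 = 85)
(d*(-69))*35 = (85*(-69))*35 = -5865*35 = -205275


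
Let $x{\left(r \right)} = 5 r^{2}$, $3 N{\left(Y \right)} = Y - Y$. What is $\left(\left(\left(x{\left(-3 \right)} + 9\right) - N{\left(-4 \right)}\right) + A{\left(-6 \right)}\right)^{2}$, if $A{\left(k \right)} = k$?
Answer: $2304$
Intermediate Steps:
$N{\left(Y \right)} = 0$ ($N{\left(Y \right)} = \frac{Y - Y}{3} = \frac{1}{3} \cdot 0 = 0$)
$\left(\left(\left(x{\left(-3 \right)} + 9\right) - N{\left(-4 \right)}\right) + A{\left(-6 \right)}\right)^{2} = \left(\left(\left(5 \left(-3\right)^{2} + 9\right) - 0\right) - 6\right)^{2} = \left(\left(\left(5 \cdot 9 + 9\right) + 0\right) - 6\right)^{2} = \left(\left(\left(45 + 9\right) + 0\right) - 6\right)^{2} = \left(\left(54 + 0\right) - 6\right)^{2} = \left(54 - 6\right)^{2} = 48^{2} = 2304$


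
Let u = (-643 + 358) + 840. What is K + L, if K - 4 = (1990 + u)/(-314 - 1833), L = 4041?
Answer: 8682070/2147 ≈ 4043.8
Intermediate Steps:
u = 555 (u = -285 + 840 = 555)
K = 6043/2147 (K = 4 + (1990 + 555)/(-314 - 1833) = 4 + 2545/(-2147) = 4 + 2545*(-1/2147) = 4 - 2545/2147 = 6043/2147 ≈ 2.8146)
K + L = 6043/2147 + 4041 = 8682070/2147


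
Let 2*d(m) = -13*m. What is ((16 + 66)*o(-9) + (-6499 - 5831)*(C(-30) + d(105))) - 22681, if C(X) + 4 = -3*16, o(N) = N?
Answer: 9032966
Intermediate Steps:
C(X) = -52 (C(X) = -4 - 3*16 = -4 - 48 = -52)
d(m) = -13*m/2 (d(m) = (-13*m)/2 = -13*m/2)
((16 + 66)*o(-9) + (-6499 - 5831)*(C(-30) + d(105))) - 22681 = ((16 + 66)*(-9) + (-6499 - 5831)*(-52 - 13/2*105)) - 22681 = (82*(-9) - 12330*(-52 - 1365/2)) - 22681 = (-738 - 12330*(-1469/2)) - 22681 = (-738 + 9056385) - 22681 = 9055647 - 22681 = 9032966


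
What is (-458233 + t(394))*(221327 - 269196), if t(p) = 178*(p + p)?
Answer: 15220858061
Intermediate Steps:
t(p) = 356*p (t(p) = 178*(2*p) = 356*p)
(-458233 + t(394))*(221327 - 269196) = (-458233 + 356*394)*(221327 - 269196) = (-458233 + 140264)*(-47869) = -317969*(-47869) = 15220858061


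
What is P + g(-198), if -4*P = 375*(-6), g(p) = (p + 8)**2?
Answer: 73325/2 ≈ 36663.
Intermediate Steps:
g(p) = (8 + p)**2
P = 1125/2 (P = -375*(-6)/4 = -1/4*(-2250) = 1125/2 ≈ 562.50)
P + g(-198) = 1125/2 + (8 - 198)**2 = 1125/2 + (-190)**2 = 1125/2 + 36100 = 73325/2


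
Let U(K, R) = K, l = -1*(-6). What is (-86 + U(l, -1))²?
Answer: 6400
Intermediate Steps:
l = 6
(-86 + U(l, -1))² = (-86 + 6)² = (-80)² = 6400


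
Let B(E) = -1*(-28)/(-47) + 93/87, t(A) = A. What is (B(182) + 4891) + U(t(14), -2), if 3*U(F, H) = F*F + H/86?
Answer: 290513021/58609 ≈ 4956.8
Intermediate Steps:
U(F, H) = F²/3 + H/258 (U(F, H) = (F*F + H/86)/3 = (F² + H*(1/86))/3 = (F² + H/86)/3 = F²/3 + H/258)
B(E) = 645/1363 (B(E) = 28*(-1/47) + 93*(1/87) = -28/47 + 31/29 = 645/1363)
(B(182) + 4891) + U(t(14), -2) = (645/1363 + 4891) + ((⅓)*14² + (1/258)*(-2)) = 6667078/1363 + ((⅓)*196 - 1/129) = 6667078/1363 + (196/3 - 1/129) = 6667078/1363 + 2809/43 = 290513021/58609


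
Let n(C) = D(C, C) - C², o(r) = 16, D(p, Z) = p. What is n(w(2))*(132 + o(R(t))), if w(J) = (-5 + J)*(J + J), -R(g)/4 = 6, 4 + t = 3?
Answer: -23088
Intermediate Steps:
t = -1 (t = -4 + 3 = -1)
R(g) = -24 (R(g) = -4*6 = -24)
w(J) = 2*J*(-5 + J) (w(J) = (-5 + J)*(2*J) = 2*J*(-5 + J))
n(C) = C - C²
n(w(2))*(132 + o(R(t))) = ((2*2*(-5 + 2))*(1 - 2*2*(-5 + 2)))*(132 + 16) = ((2*2*(-3))*(1 - 2*2*(-3)))*148 = -12*(1 - 1*(-12))*148 = -12*(1 + 12)*148 = -12*13*148 = -156*148 = -23088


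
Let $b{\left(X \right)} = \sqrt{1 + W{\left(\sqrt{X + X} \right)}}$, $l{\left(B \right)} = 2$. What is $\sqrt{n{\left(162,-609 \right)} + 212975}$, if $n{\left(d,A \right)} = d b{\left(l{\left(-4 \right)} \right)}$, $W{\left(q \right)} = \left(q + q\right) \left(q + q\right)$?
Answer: $\sqrt{212975 + 162 \sqrt{17}} \approx 462.22$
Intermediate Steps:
$W{\left(q \right)} = 4 q^{2}$ ($W{\left(q \right)} = 2 q 2 q = 4 q^{2}$)
$b{\left(X \right)} = \sqrt{1 + 8 X}$ ($b{\left(X \right)} = \sqrt{1 + 4 \left(\sqrt{X + X}\right)^{2}} = \sqrt{1 + 4 \left(\sqrt{2 X}\right)^{2}} = \sqrt{1 + 4 \left(\sqrt{2} \sqrt{X}\right)^{2}} = \sqrt{1 + 4 \cdot 2 X} = \sqrt{1 + 8 X}$)
$n{\left(d,A \right)} = d \sqrt{17}$ ($n{\left(d,A \right)} = d \sqrt{1 + 8 \cdot 2} = d \sqrt{1 + 16} = d \sqrt{17}$)
$\sqrt{n{\left(162,-609 \right)} + 212975} = \sqrt{162 \sqrt{17} + 212975} = \sqrt{212975 + 162 \sqrt{17}}$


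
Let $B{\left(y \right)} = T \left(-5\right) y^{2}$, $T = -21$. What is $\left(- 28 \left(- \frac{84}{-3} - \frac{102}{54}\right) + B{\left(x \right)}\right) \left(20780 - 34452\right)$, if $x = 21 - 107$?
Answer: $- \frac{95466654080}{9} \approx -1.0607 \cdot 10^{10}$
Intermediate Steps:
$x = -86$ ($x = 21 - 107 = -86$)
$B{\left(y \right)} = 105 y^{2}$ ($B{\left(y \right)} = \left(-21\right) \left(-5\right) y^{2} = 105 y^{2}$)
$\left(- 28 \left(- \frac{84}{-3} - \frac{102}{54}\right) + B{\left(x \right)}\right) \left(20780 - 34452\right) = \left(- 28 \left(- \frac{84}{-3} - \frac{102}{54}\right) + 105 \left(-86\right)^{2}\right) \left(20780 - 34452\right) = \left(- 28 \left(\left(-84\right) \left(- \frac{1}{3}\right) - \frac{17}{9}\right) + 105 \cdot 7396\right) \left(-13672\right) = \left(- 28 \left(28 - \frac{17}{9}\right) + 776580\right) \left(-13672\right) = \left(\left(-28\right) \frac{235}{9} + 776580\right) \left(-13672\right) = \left(- \frac{6580}{9} + 776580\right) \left(-13672\right) = \frac{6982640}{9} \left(-13672\right) = - \frac{95466654080}{9}$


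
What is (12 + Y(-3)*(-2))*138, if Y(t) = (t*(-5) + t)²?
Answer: -38088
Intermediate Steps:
Y(t) = 16*t² (Y(t) = (-5*t + t)² = (-4*t)² = 16*t²)
(12 + Y(-3)*(-2))*138 = (12 + (16*(-3)²)*(-2))*138 = (12 + (16*9)*(-2))*138 = (12 + 144*(-2))*138 = (12 - 288)*138 = -276*138 = -38088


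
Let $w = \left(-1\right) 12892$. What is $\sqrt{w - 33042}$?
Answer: $i \sqrt{45934} \approx 214.32 i$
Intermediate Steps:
$w = -12892$
$\sqrt{w - 33042} = \sqrt{-12892 - 33042} = \sqrt{-45934} = i \sqrt{45934}$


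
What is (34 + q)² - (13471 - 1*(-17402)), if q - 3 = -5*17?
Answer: -28569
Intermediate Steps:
q = -82 (q = 3 - 5*17 = 3 - 85 = -82)
(34 + q)² - (13471 - 1*(-17402)) = (34 - 82)² - (13471 - 1*(-17402)) = (-48)² - (13471 + 17402) = 2304 - 1*30873 = 2304 - 30873 = -28569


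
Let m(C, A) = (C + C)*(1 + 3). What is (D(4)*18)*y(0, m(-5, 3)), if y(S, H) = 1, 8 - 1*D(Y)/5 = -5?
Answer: 1170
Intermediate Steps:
D(Y) = 65 (D(Y) = 40 - 5*(-5) = 40 + 25 = 65)
m(C, A) = 8*C (m(C, A) = (2*C)*4 = 8*C)
(D(4)*18)*y(0, m(-5, 3)) = (65*18)*1 = 1170*1 = 1170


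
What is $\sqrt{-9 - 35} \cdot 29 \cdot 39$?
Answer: $2262 i \sqrt{11} \approx 7502.2 i$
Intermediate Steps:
$\sqrt{-9 - 35} \cdot 29 \cdot 39 = \sqrt{-44} \cdot 1131 = 2 i \sqrt{11} \cdot 1131 = 2262 i \sqrt{11}$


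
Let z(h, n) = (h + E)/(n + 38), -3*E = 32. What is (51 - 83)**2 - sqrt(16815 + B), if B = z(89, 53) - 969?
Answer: 1024 - sqrt(1181050689)/273 ≈ 898.12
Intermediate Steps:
E = -32/3 (E = -1/3*32 = -32/3 ≈ -10.667)
z(h, n) = (-32/3 + h)/(38 + n) (z(h, n) = (h - 32/3)/(n + 38) = (-32/3 + h)/(38 + n))
B = -264302/273 (B = (-32/3 + 89)/(38 + 53) - 969 = (235/3)/91 - 969 = (1/91)*(235/3) - 969 = 235/273 - 969 = -264302/273 ≈ -968.14)
(51 - 83)**2 - sqrt(16815 + B) = (51 - 83)**2 - sqrt(16815 - 264302/273) = (-32)**2 - sqrt(4326193/273) = 1024 - sqrt(1181050689)/273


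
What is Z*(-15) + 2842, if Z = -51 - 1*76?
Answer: 4747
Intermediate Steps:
Z = -127 (Z = -51 - 76 = -127)
Z*(-15) + 2842 = -127*(-15) + 2842 = 1905 + 2842 = 4747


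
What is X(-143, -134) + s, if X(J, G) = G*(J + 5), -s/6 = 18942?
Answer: -95160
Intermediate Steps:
s = -113652 (s = -6*18942 = -113652)
X(J, G) = G*(5 + J)
X(-143, -134) + s = -134*(5 - 143) - 113652 = -134*(-138) - 113652 = 18492 - 113652 = -95160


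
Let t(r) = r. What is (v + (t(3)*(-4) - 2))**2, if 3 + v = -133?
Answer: 22500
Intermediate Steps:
v = -136 (v = -3 - 133 = -136)
(v + (t(3)*(-4) - 2))**2 = (-136 + (3*(-4) - 2))**2 = (-136 + (-12 - 2))**2 = (-136 - 14)**2 = (-150)**2 = 22500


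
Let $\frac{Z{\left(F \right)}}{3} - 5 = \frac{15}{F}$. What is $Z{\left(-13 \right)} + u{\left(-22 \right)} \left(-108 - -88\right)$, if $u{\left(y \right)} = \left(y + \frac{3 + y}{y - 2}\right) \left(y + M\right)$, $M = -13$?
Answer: $- \frac{1157075}{78} \approx -14834.0$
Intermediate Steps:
$Z{\left(F \right)} = 15 + \frac{45}{F}$ ($Z{\left(F \right)} = 15 + 3 \frac{15}{F} = 15 + \frac{45}{F}$)
$u{\left(y \right)} = \left(-13 + y\right) \left(y + \frac{3 + y}{-2 + y}\right)$ ($u{\left(y \right)} = \left(y + \frac{3 + y}{y - 2}\right) \left(y - 13\right) = \left(y + \frac{3 + y}{-2 + y}\right) \left(-13 + y\right) = \left(-13 + y\right) \left(y + \frac{3 + y}{-2 + y}\right)$)
$Z{\left(-13 \right)} + u{\left(-22 \right)} \left(-108 - -88\right) = \left(15 + \frac{45}{-13}\right) + \frac{-39 + \left(-22\right)^{3} - 14 \left(-22\right)^{2} + 16 \left(-22\right)}{-2 - 22} \left(-108 - -88\right) = \left(15 + 45 \left(- \frac{1}{13}\right)\right) + \frac{-39 - 10648 - 6776 - 352}{-24} \left(-108 + 88\right) = \left(15 - \frac{45}{13}\right) + - \frac{-39 - 10648 - 6776 - 352}{24} \left(-20\right) = \frac{150}{13} + \left(- \frac{1}{24}\right) \left(-17815\right) \left(-20\right) = \frac{150}{13} + \frac{17815}{24} \left(-20\right) = \frac{150}{13} - \frac{89075}{6} = - \frac{1157075}{78}$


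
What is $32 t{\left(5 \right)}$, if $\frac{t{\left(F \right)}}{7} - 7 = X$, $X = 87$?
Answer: $21056$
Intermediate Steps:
$t{\left(F \right)} = 658$ ($t{\left(F \right)} = 49 + 7 \cdot 87 = 49 + 609 = 658$)
$32 t{\left(5 \right)} = 32 \cdot 658 = 21056$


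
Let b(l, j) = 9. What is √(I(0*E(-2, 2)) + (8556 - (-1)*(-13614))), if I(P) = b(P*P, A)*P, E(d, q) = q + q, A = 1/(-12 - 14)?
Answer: 3*I*√562 ≈ 71.12*I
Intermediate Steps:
A = -1/26 (A = 1/(-26) = -1/26 ≈ -0.038462)
E(d, q) = 2*q
I(P) = 9*P
√(I(0*E(-2, 2)) + (8556 - (-1)*(-13614))) = √(9*(0*(2*2)) + (8556 - (-1)*(-13614))) = √(9*(0*4) + (8556 - 1*13614)) = √(9*0 + (8556 - 13614)) = √(0 - 5058) = √(-5058) = 3*I*√562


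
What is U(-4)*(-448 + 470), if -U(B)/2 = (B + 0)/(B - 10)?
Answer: -88/7 ≈ -12.571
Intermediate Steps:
U(B) = -2*B/(-10 + B) (U(B) = -2*(B + 0)/(B - 10) = -2*B/(-10 + B))
U(-4)*(-448 + 470) = (-2*(-4)/(-10 - 4))*(-448 + 470) = -2*(-4)/(-14)*22 = -2*(-4)*(-1/14)*22 = -4/7*22 = -88/7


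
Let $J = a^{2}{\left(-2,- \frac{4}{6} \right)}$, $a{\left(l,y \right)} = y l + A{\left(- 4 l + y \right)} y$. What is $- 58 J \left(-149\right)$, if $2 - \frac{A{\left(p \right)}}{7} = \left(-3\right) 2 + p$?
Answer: $\frac{2212352}{81} \approx 27313.0$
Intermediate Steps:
$A{\left(p \right)} = 56 - 7 p$ ($A{\left(p \right)} = 14 - 7 \left(\left(-3\right) 2 + p\right) = 14 - 7 \left(-6 + p\right) = 14 - \left(-42 + 7 p\right) = 56 - 7 p$)
$a{\left(l,y \right)} = l y + y \left(56 - 7 y + 28 l\right)$ ($a{\left(l,y \right)} = y l + \left(56 - 7 \left(- 4 l + y\right)\right) y = l y + \left(56 - 7 \left(y - 4 l\right)\right) y = l y + \left(56 + \left(- 7 y + 28 l\right)\right) y = l y + \left(56 - 7 y + 28 l\right) y = l y + y \left(56 - 7 y + 28 l\right)$)
$J = \frac{256}{81}$ ($J = \left(- \frac{4}{6} \left(56 - 7 \left(- \frac{4}{6}\right) + 29 \left(-2\right)\right)\right)^{2} = \left(\left(-4\right) \frac{1}{6} \left(56 - 7 \left(\left(-4\right) \frac{1}{6}\right) - 58\right)\right)^{2} = \left(- \frac{2 \left(56 - - \frac{14}{3} - 58\right)}{3}\right)^{2} = \left(- \frac{2 \left(56 + \frac{14}{3} - 58\right)}{3}\right)^{2} = \left(\left(- \frac{2}{3}\right) \frac{8}{3}\right)^{2} = \left(- \frac{16}{9}\right)^{2} = \frac{256}{81} \approx 3.1605$)
$- 58 J \left(-149\right) = \left(-58\right) \frac{256}{81} \left(-149\right) = \left(- \frac{14848}{81}\right) \left(-149\right) = \frac{2212352}{81}$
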